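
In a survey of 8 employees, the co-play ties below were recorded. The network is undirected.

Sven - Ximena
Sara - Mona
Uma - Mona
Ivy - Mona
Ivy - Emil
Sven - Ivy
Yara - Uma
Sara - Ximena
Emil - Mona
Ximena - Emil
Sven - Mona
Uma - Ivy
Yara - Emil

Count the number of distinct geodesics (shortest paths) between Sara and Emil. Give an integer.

The shortest distance is 2. The length-2 paths are: Sara–Ximena–Emil; Sara–Mona–Emil.
That gives 2 distinct shortest paths.

2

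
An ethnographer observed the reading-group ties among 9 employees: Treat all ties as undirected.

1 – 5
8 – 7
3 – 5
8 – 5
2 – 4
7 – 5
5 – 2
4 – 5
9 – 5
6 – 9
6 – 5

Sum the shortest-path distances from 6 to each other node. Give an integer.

Distances from 6: 1:2, 2:2, 3:2, 4:2, 5:1, 7:2, 8:2, 9:1.
Sum = 2 + 2 + 2 + 2 + 1 + 2 + 2 + 1 = 14.

14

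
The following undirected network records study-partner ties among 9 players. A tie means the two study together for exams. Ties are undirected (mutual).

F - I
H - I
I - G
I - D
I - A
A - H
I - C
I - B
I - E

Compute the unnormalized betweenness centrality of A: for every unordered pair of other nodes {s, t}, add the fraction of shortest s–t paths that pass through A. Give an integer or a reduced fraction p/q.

No shortest path between any pair of other nodes passes through A.
Summing the contributions gives betweenness(A) = 0.

0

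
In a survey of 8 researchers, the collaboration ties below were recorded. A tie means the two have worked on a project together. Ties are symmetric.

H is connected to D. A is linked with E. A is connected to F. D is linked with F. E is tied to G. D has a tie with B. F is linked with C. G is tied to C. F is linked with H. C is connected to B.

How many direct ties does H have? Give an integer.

2

H is directly tied to D and F. That is 2 neighbors, so the degree of H is 2.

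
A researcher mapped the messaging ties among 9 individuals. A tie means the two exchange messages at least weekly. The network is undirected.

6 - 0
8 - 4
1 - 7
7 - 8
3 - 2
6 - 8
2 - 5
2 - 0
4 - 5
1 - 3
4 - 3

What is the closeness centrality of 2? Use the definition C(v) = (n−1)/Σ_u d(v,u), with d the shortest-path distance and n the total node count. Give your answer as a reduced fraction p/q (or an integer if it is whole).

Distances from 2: 0:1, 1:2, 3:1, 4:2, 5:1, 6:2, 7:3, 8:3. Sum = 15.
n = 9, so closeness = 8/15.

8/15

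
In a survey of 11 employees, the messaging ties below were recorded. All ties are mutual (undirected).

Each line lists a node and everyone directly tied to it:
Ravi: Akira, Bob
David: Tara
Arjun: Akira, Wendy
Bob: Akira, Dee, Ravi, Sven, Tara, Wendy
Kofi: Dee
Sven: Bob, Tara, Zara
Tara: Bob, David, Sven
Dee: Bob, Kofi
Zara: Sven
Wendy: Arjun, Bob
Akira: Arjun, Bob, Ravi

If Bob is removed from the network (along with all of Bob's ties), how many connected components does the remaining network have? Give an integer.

Without Bob, the remaining ties split the others into: {David, Sven, Tara, Zara}; {Dee, Kofi}; {Akira, Arjun, Ravi, Wendy}.
That's 3 separate components.

3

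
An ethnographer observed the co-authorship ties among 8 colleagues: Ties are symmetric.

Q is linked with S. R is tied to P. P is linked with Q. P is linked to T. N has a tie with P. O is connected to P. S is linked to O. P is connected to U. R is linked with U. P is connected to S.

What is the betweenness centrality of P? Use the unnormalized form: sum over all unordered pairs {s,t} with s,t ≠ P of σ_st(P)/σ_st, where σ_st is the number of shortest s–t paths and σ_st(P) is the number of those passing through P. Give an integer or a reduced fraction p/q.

35/2

Pairs whose geodesics pass through P — Q–R: 1; Q–U: 1; Q–O: 1/2; Q–N: 1; Q–T: 1; R–O: 1; R–N: 1; R–T: 1; R–S: 1; U–O: 1; U–N: 1; U–T: 1; U–S: 1; O–N: 1 … (+4 more pairs).
All other pairs contribute 0.
Summing the contributions gives betweenness(P) = 35/2.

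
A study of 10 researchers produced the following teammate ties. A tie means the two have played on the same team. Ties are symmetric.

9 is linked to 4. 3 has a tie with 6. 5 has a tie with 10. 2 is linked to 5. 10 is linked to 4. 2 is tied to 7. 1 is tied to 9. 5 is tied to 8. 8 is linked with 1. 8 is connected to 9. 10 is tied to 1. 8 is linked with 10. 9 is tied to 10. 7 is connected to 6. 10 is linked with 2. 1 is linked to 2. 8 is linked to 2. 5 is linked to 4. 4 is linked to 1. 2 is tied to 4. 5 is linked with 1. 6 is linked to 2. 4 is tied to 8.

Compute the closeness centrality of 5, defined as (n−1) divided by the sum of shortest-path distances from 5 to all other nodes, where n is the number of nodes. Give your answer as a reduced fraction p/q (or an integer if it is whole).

9/14

Distances from 5: 1:1, 2:1, 3:3, 4:1, 6:2, 7:2, 8:1, 9:2, 10:1. Sum = 14.
n = 10, so closeness = 9/14.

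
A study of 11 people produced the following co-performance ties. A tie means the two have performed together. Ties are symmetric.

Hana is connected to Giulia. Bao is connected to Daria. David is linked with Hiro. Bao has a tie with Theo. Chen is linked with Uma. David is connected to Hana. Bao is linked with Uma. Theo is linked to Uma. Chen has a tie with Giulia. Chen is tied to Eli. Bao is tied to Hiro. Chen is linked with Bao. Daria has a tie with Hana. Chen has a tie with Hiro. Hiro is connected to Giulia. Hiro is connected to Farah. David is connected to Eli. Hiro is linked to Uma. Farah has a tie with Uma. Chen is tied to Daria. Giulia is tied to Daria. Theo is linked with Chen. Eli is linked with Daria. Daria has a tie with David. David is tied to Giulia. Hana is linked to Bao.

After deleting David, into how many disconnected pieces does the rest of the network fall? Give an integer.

David's neighbors (Daria, Eli, Giulia, Hana, and Hiro) remain reachable from one another through other ties, so the rest of the network stays in one piece.

1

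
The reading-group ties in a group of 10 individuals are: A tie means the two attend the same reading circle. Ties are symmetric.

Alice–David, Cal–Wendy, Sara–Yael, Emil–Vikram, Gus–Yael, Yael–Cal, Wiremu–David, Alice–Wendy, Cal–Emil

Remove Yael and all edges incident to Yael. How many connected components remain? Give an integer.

3

Without Yael, the remaining ties split the others into: {Alice, Cal, David, Emil, Vikram, Wendy, Wiremu}; {Sara}; {Gus}.
That's 3 separate components.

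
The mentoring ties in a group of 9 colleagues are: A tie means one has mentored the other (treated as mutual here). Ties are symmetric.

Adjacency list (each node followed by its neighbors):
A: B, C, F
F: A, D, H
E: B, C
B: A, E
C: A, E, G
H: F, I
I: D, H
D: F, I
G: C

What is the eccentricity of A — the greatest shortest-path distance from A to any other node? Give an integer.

Distances from A: B:1, C:1, D:2, E:2, F:1, G:2, H:2, I:3.
The largest is 3 (to I), so the eccentricity of A is 3.

3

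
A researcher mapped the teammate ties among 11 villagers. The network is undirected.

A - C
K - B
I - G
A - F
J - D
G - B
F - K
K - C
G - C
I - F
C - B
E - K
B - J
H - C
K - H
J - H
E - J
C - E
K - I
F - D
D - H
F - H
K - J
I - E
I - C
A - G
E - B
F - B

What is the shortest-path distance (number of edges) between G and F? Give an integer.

2

One shortest route is G – I – F, which uses 2 edges, and G and F are not directly tied, so nothing shorter exists. So d(G,F) = 2.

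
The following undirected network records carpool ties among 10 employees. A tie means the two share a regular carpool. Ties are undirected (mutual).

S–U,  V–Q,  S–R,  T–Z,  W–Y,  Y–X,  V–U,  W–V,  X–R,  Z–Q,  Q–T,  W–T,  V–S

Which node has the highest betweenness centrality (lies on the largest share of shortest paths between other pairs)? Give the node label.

Unnormalized betweenness of each node: Q:35/6, R:10/3, S:7, T:13/3, U:0, V:43/3, W:65/6, X:7/3, Y:5, Z:0.
V has the largest value, 43/3, making it the main broker — the node through which the most shortest paths run.

V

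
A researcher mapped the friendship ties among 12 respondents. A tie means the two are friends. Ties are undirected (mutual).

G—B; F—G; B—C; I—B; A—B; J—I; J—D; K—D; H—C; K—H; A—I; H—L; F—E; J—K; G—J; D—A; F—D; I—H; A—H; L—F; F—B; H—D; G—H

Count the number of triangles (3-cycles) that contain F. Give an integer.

F's neighbors: B, D, E, G, and L.
Neighbor pairs that are themselves tied: F–B–G. Each forms one triangle with F, for 1 in total.

1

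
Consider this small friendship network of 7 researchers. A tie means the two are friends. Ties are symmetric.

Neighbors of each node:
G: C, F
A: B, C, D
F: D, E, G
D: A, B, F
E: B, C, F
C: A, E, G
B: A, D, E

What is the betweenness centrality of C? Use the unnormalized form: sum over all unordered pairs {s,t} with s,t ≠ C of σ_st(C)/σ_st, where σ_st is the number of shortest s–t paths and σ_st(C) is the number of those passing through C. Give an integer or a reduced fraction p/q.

5/2

Pairs whose geodesics pass through C — A–E: 1/2; A–G: 1; B–G: 2/4; E–G: 1/2.
All other pairs contribute 0.
Summing the contributions gives betweenness(C) = 5/2.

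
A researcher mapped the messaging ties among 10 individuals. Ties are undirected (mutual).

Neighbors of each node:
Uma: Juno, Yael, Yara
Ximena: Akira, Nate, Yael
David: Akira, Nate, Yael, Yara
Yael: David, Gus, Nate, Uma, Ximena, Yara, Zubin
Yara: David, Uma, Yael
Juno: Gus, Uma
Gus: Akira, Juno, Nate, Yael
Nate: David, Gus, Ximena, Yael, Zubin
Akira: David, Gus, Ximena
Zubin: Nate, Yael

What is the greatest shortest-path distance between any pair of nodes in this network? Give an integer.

3

Eccentricity of each node (its greatest distance to any other): Akira:3, David:3, Gus:2, Juno:3, Nate:2, Uma:3, Ximena:3, Yael:2, Yara:2, Zubin:3.
The maximum eccentricity is 3, realized for instance by the pair Zubin–Juno via Zubin – Yael – Uma – Juno. So the diameter is 3.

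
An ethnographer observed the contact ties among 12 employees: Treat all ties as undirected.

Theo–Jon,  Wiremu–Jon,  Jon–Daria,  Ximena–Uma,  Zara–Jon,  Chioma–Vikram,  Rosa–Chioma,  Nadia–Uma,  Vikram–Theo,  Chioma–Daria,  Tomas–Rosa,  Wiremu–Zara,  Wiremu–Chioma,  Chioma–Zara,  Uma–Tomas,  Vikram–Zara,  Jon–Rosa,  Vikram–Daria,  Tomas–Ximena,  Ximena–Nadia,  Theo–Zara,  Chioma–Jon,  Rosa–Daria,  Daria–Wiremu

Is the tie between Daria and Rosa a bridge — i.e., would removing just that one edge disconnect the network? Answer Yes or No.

Even without that edge, Daria still reaches Rosa via Daria – Chioma – Rosa, so the network stays connected. Not a bridge.

No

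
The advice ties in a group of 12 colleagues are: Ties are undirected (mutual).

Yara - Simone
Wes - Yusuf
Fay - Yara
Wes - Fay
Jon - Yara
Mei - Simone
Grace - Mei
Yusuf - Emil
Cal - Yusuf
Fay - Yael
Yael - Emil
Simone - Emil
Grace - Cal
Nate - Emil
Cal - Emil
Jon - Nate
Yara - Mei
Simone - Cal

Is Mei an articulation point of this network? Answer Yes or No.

Even without Mei, every remaining node can still reach every other (the residual graph is connected), so Mei is not a cut vertex.

No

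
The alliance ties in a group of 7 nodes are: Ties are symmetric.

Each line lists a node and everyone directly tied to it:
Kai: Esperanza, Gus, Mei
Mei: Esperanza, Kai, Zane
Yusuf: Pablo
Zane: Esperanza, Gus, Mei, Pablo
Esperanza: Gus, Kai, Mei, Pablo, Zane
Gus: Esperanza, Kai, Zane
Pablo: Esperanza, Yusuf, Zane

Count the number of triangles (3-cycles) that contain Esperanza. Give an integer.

Esperanza's neighbors: Gus, Kai, Mei, Pablo, and Zane.
Neighbor pairs that are themselves tied: Esperanza–Gus–Kai; Esperanza–Gus–Zane; Esperanza–Kai–Mei; Esperanza–Mei–Zane; Esperanza–Pablo–Zane. Each forms one triangle with Esperanza, for 5 in total.

5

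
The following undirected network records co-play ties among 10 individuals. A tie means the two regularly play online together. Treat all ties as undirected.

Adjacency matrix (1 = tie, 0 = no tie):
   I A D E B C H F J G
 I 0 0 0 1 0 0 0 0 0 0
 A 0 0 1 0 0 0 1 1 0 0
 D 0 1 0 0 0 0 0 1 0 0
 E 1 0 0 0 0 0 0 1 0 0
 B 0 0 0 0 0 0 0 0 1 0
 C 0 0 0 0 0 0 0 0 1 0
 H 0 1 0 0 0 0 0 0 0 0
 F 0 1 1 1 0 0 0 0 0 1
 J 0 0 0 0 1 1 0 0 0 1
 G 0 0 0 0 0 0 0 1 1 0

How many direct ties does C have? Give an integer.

C is directly tied to J. That is 1 neighbor, so the degree of C is 1.

1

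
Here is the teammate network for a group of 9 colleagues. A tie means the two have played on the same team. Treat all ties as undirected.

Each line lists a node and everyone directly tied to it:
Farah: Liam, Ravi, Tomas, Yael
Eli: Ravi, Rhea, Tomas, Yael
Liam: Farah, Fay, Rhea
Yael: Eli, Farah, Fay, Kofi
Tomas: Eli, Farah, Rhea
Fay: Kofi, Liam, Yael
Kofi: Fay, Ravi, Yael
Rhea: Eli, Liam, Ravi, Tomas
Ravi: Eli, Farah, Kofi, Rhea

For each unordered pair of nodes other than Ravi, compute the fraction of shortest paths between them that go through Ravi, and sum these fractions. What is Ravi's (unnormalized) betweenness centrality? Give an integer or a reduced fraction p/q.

Pairs whose geodesics pass through Ravi — Rhea–Farah: 1/3; Rhea–Kofi: 1; Eli–Farah: 1/3; Eli–Kofi: 1/2; Farah–Kofi: 1/2; Tomas–Kofi: 3/5.
All other pairs contribute 0.
Summing the contributions gives betweenness(Ravi) = 49/15.

49/15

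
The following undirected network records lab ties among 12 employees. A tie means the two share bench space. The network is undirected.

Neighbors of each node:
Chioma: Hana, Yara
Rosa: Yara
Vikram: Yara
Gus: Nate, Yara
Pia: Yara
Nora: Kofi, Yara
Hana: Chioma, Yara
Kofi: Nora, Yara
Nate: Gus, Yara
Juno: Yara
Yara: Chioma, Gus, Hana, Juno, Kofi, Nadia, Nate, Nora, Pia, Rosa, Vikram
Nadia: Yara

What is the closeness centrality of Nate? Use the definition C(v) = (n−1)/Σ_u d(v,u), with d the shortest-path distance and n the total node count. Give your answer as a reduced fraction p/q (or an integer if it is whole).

11/20

Distances from Nate: Chioma:2, Gus:1, Hana:2, Juno:2, Kofi:2, Nadia:2, Nora:2, Pia:2, Rosa:2, Vikram:2, Yara:1. Sum = 20.
n = 12, so closeness = 11/20.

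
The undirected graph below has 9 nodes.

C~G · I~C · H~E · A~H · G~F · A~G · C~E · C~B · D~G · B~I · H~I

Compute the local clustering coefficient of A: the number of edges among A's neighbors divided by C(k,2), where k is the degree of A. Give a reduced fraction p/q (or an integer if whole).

0

A's neighbors: G and H (k = 2).
Possible neighbor pairs: C(2,2) = 1. Edges among them: none → e = 0.
Clustering(A) = 0/1.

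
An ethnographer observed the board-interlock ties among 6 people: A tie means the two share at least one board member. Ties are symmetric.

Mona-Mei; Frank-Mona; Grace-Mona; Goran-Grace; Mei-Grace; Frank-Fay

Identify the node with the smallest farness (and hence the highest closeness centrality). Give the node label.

Farness (sum of distances to all others) for each node — Fay:13, Frank:9, Goran:12, Grace:8, Mei:9, Mona:7.
The smallest farness is 7, for Mona, so Mona has the highest closeness.

Mona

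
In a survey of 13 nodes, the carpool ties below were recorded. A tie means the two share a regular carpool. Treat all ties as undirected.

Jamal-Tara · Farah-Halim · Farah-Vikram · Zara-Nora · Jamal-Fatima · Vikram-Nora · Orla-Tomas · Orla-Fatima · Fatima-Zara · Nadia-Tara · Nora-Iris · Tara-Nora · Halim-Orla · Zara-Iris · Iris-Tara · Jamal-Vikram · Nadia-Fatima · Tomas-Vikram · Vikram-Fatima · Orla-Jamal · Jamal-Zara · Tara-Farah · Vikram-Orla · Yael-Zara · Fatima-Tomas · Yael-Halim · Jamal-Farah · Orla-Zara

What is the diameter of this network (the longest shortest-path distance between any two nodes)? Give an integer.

Eccentricity of each node (its greatest distance to any other): Farah:2, Fatima:2, Halim:3, Iris:3, Jamal:2, Nadia:3, Nora:3, Orla:2, Tara:3, Tomas:3, Vikram:3, Yael:3, Zara:2.
The maximum eccentricity is 3, realized for instance by the pair Nadia–Halim via Nadia – Tara – Farah – Halim. So the diameter is 3.

3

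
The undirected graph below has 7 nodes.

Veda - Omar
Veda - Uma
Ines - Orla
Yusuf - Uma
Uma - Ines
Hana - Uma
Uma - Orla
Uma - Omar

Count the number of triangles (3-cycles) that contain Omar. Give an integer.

1

Omar's neighbors: Uma and Veda.
Neighbor pairs that are themselves tied: Omar–Uma–Veda. Each forms one triangle with Omar, for 1 in total.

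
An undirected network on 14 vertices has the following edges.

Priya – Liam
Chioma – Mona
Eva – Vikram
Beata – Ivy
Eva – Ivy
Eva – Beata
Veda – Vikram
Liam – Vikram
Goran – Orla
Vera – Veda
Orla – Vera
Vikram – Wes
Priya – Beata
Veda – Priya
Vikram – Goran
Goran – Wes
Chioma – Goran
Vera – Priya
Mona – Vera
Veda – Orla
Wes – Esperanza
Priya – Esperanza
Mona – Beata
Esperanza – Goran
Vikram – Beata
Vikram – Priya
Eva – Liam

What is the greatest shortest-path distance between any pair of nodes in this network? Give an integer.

4

Eccentricity of each node (its greatest distance to any other): Beata:3, Chioma:3, Esperanza:3, Eva:3, Goran:3, Ivy:4, Liam:3, Mona:3, Orla:4, Priya:3, Veda:3, Vera:3, Vikram:2, Wes:3.
The maximum eccentricity is 4, realized for instance by the pair Ivy–Orla via Ivy – Beata – Mona – Vera – Orla. So the diameter is 4.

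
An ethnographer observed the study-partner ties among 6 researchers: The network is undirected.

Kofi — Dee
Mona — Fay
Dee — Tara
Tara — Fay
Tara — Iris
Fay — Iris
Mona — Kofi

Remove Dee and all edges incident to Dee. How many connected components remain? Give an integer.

Dee's neighbors (Kofi and Tara) remain reachable from one another through other ties, so the rest of the network stays in one piece.

1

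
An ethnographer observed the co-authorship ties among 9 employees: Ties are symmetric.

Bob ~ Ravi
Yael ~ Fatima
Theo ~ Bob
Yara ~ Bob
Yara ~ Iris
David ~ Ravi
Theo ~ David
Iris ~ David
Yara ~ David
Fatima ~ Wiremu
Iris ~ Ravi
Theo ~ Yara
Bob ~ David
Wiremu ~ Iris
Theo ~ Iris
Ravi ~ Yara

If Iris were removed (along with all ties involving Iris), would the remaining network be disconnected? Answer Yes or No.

Yes

Removing Iris leaves {Fatima, Wiremu, and Yael} with no path to {Bob, David, Ravi, Theo, and Yara}, so the network splits into 2 components. Iris is a cut vertex.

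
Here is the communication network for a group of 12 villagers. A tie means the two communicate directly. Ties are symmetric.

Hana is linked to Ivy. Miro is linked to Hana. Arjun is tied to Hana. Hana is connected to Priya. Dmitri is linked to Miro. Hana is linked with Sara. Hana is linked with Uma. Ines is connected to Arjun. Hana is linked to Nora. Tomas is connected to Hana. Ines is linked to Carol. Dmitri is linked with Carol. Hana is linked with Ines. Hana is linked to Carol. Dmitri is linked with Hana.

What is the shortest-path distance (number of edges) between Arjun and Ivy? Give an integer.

2

One shortest route is Arjun – Hana – Ivy, which uses 2 edges, and Arjun and Ivy are not directly tied, so nothing shorter exists. So d(Arjun,Ivy) = 2.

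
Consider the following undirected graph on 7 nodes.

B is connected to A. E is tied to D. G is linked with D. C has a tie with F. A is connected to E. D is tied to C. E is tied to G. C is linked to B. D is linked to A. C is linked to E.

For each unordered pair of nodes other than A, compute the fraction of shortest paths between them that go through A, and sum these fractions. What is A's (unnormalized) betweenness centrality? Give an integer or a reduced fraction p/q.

Pairs whose geodesics pass through A — B–G: 2/4; B–E: 1/2; B–D: 1/2.
All other pairs contribute 0.
Summing the contributions gives betweenness(A) = 3/2.

3/2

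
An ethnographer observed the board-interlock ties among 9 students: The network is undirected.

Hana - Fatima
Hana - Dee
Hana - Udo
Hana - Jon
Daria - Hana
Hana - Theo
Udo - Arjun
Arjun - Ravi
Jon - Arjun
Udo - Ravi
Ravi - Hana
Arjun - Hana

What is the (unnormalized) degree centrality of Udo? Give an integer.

Udo is directly tied to Arjun, Hana, and Ravi. That is 3 neighbors, so the degree of Udo is 3.

3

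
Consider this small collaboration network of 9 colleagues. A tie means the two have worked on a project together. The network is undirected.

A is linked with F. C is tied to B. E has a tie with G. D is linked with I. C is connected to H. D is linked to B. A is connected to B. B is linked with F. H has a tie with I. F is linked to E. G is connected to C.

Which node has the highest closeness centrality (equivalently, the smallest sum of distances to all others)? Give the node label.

B

Farness (sum of distances to all others) for each node — A:17, B:12, C:13, D:16, E:18, F:15, G:17, H:17, I:19.
The smallest farness is 12, for B, so B has the highest closeness.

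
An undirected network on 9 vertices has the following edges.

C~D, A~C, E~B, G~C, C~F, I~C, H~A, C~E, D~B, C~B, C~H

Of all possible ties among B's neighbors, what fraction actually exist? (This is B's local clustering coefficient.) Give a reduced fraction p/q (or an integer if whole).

B's neighbors: C, D, and E (k = 3).
Possible neighbor pairs: C(3,2) = 3. Edges among them: C–D, C–E → e = 2.
Clustering(B) = 2/3.

2/3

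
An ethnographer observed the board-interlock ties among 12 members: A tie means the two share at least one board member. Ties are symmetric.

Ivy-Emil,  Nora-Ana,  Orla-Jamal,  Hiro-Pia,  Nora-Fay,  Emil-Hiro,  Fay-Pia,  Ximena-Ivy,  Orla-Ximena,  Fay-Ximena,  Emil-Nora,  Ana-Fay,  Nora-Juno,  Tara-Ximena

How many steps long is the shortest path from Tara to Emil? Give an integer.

3

One shortest route is Tara – Ximena – Ivy – Emil, which uses 3 edges, and at distance 2 from Tara we only reach {Fay, Ivy, Orla}, which does not include Emil. So d(Tara,Emil) = 3.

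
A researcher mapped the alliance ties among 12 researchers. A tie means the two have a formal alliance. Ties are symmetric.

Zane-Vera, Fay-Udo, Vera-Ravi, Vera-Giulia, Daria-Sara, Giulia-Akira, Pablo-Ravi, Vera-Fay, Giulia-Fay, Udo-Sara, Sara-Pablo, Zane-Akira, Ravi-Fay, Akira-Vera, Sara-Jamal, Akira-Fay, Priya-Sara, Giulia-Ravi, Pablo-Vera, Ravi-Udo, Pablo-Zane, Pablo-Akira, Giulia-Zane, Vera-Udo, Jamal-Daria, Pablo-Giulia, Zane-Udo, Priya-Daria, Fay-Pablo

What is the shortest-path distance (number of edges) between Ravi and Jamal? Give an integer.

3

One shortest route is Ravi – Pablo – Sara – Jamal, which uses 3 edges, and at distance 2 from Ravi we only reach {Akira, Sara, Zane}, which does not include Jamal. So d(Ravi,Jamal) = 3.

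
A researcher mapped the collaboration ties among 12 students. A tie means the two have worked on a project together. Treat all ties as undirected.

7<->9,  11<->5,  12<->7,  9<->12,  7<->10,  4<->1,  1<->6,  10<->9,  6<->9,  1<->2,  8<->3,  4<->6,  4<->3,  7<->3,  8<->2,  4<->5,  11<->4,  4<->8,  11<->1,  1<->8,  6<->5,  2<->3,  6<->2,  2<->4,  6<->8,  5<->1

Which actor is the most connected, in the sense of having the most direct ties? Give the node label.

4

Degrees — 1:6, 2:5, 3:4, 4:7, 5:4, 6:6, 7:4, 8:5, 9:4, 10:2, 11:3, 12:2.
The maximum is 7, attained only by 4.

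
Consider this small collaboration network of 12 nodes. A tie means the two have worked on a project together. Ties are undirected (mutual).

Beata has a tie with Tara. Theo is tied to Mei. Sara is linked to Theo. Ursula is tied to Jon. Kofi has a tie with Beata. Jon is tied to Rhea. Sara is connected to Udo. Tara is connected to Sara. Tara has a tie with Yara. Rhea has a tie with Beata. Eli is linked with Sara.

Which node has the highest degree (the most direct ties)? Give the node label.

Sara

Degrees — Beata:3, Eli:1, Jon:2, Kofi:1, Mei:1, Rhea:2, Sara:4, Tara:3, Theo:2, Udo:1, Ursula:1, Yara:1.
The maximum is 4, attained only by Sara.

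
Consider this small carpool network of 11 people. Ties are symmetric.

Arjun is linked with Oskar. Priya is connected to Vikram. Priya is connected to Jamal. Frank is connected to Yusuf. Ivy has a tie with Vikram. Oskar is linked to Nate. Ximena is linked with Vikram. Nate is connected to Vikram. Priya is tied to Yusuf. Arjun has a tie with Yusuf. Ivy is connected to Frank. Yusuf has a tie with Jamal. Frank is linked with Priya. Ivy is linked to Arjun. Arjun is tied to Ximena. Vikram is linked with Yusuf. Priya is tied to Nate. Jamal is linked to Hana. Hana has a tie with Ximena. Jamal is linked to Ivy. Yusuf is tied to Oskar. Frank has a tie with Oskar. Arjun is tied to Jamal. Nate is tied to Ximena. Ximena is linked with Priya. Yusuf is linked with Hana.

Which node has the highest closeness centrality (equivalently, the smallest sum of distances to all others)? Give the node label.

Farness (sum of distances to all others) for each node — Arjun:15, Frank:16, Hana:17, Ivy:16, Jamal:15, Nate:16, Oskar:16, Priya:14, Vikram:15, Ximena:15, Yusuf:13.
The smallest farness is 13, for Yusuf, so Yusuf has the highest closeness.

Yusuf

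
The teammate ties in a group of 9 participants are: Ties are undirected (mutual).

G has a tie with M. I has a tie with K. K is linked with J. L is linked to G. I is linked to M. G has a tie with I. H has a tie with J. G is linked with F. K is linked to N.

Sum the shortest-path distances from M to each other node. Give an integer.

Distances from M: F:2, G:1, H:4, I:1, J:3, K:2, L:2, N:3.
Sum = 2 + 1 + 4 + 1 + 3 + 2 + 2 + 3 = 18.

18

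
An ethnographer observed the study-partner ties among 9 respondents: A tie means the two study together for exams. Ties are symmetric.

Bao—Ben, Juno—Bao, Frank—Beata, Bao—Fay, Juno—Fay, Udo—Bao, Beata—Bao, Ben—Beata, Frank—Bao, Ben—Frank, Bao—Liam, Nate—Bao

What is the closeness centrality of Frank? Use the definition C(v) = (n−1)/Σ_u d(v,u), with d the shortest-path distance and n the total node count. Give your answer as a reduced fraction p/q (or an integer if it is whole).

Distances from Frank: Bao:1, Beata:1, Ben:1, Fay:2, Juno:2, Liam:2, Nate:2, Udo:2. Sum = 13.
n = 9, so closeness = 8/13.

8/13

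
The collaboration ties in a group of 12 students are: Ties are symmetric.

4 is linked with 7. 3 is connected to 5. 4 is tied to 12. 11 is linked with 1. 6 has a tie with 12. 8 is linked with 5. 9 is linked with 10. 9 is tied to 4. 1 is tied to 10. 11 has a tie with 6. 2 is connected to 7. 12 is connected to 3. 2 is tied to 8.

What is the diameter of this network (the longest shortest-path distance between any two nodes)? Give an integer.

6

Eccentricity of each node (its greatest distance to any other): 1:6, 2:5, 3:4, 4:3, 5:5, 6:4, 7:4, 8:6, 9:4, 10:5, 11:5, 12:3.
The maximum eccentricity is 6, realized for instance by the pair 8–1 via 8 – 5 – 3 – 12 – 6 – 11 – 1. So the diameter is 6.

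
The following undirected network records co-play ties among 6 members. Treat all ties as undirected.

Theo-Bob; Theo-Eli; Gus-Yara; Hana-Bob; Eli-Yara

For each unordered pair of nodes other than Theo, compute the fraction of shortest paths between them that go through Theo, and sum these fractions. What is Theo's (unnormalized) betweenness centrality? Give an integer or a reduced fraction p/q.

6

Pairs whose geodesics pass through Theo — Bob–Yara: 1; Bob–Eli: 1; Bob–Gus: 1; Hana–Yara: 1; Hana–Eli: 1; Hana–Gus: 1.
All other pairs contribute 0.
Summing the contributions gives betweenness(Theo) = 6.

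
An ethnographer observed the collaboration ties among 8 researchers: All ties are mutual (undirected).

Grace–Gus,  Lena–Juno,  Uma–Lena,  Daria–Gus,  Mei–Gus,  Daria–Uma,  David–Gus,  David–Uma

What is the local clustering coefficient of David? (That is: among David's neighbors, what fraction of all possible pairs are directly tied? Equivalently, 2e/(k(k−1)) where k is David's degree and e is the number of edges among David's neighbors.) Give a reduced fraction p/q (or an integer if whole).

0

David's neighbors: Gus and Uma (k = 2).
Possible neighbor pairs: C(2,2) = 1. Edges among them: none → e = 0.
Clustering(David) = 0/1.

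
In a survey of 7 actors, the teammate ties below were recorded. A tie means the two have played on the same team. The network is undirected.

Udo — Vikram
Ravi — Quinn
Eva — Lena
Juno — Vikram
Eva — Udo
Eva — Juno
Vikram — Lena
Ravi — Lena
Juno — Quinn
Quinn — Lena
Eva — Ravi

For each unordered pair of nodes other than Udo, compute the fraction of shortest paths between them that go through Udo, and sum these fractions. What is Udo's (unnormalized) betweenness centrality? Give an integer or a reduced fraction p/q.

1/3

Pairs whose geodesics pass through Udo — Eva–Vikram: 1/3.
All other pairs contribute 0.
Summing the contributions gives betweenness(Udo) = 1/3.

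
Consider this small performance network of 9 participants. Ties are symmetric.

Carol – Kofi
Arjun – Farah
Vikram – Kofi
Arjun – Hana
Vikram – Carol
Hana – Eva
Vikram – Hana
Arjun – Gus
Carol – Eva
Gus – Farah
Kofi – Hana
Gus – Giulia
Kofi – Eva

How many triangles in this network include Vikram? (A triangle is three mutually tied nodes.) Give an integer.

2

Vikram's neighbors: Carol, Hana, and Kofi.
Neighbor pairs that are themselves tied: Vikram–Carol–Kofi; Vikram–Hana–Kofi. Each forms one triangle with Vikram, for 2 in total.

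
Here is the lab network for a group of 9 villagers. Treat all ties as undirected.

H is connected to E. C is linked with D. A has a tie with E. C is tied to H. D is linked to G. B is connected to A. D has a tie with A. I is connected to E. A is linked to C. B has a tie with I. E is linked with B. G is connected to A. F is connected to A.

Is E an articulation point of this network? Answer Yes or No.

Even without E, every remaining node can still reach every other (the residual graph is connected), so E is not a cut vertex.

No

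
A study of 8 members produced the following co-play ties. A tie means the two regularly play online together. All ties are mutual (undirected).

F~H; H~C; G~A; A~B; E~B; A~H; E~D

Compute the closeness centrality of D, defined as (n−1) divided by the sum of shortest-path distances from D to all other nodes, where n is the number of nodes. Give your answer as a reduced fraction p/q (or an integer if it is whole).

7/24

Distances from D: A:3, B:2, C:5, E:1, F:5, G:4, H:4. Sum = 24.
n = 8, so closeness = 7/24.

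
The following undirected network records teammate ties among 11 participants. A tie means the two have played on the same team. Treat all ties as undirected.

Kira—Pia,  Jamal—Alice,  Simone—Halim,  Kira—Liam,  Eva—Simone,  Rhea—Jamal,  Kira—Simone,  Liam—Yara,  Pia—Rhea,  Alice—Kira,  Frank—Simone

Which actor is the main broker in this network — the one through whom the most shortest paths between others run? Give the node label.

Unnormalized betweenness of each node: Alice:7, Eva:0, Frank:0, Halim:0, Jamal:1, Kira:33, Liam:9, Pia:7, Rhea:1, Simone:24, Yara:0.
Kira has the largest value, 33, making it the main broker — the node through which the most shortest paths run.

Kira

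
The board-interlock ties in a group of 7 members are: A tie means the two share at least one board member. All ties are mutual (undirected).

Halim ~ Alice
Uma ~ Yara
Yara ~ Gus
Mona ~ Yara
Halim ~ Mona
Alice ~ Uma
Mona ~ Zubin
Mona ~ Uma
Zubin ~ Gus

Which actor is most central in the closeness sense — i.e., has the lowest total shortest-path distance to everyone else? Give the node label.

Mona

Farness (sum of distances to all others) for each node — Alice:12, Gus:12, Halim:11, Mona:8, Uma:9, Yara:9, Zubin:11.
The smallest farness is 8, for Mona, so Mona has the highest closeness.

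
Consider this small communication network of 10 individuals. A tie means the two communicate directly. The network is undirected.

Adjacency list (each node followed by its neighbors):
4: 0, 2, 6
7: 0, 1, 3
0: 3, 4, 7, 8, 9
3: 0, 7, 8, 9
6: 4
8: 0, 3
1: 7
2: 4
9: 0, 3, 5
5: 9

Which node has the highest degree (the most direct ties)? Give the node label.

0

Degrees — 0:5, 1:1, 2:1, 3:4, 4:3, 5:1, 6:1, 7:3, 8:2, 9:3.
The maximum is 5, attained only by 0.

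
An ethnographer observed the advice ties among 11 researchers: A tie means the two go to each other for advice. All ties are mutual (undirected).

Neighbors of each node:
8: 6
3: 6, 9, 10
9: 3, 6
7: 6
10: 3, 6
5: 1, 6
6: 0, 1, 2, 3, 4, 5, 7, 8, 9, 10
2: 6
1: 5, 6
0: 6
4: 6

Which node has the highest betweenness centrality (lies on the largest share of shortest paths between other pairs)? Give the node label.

6

Unnormalized betweenness of each node: 0:0, 1:0, 2:0, 3:1/2, 4:0, 5:0, 6:83/2, 7:0, 8:0, 9:0, 10:0.
6 has the largest value, 83/2, making it the main broker — the node through which the most shortest paths run.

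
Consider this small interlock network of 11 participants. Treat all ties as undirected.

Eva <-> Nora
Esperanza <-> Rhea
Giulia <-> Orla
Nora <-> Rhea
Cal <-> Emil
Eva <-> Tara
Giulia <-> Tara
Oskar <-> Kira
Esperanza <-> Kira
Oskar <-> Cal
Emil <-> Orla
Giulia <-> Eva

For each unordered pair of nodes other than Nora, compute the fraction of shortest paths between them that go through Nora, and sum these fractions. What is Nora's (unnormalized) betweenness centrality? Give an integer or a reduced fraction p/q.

11

Pairs whose geodesics pass through Nora — Oskar–Eva: 1/2; Kira–Eva: 1; Kira–Tara: 1; Kira–Giulia: 1/2; Esperanza–Eva: 1; Esperanza–Tara: 1; Esperanza–Giulia: 1; Esperanza–Orla: 1/2; Rhea–Eva: 1; Rhea–Tara: 1; Rhea–Giulia: 1; Rhea–Orla: 1; Rhea–Emil: 1/2.
All other pairs contribute 0.
Summing the contributions gives betweenness(Nora) = 11.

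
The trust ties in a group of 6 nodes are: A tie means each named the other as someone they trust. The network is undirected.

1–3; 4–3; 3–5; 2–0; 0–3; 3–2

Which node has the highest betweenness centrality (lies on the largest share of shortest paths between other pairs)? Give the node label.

Unnormalized betweenness of each node: 0:0, 1:0, 2:0, 3:9, 4:0, 5:0.
3 has the largest value, 9, making it the main broker — the node through which the most shortest paths run.

3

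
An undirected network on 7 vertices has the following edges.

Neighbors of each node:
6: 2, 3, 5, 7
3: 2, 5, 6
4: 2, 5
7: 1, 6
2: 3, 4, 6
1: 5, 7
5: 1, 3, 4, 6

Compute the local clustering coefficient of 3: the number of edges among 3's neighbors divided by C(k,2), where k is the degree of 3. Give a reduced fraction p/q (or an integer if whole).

3's neighbors: 2, 5, and 6 (k = 3).
Possible neighbor pairs: C(3,2) = 3. Edges among them: 2–6, 5–6 → e = 2.
Clustering(3) = 2/3.

2/3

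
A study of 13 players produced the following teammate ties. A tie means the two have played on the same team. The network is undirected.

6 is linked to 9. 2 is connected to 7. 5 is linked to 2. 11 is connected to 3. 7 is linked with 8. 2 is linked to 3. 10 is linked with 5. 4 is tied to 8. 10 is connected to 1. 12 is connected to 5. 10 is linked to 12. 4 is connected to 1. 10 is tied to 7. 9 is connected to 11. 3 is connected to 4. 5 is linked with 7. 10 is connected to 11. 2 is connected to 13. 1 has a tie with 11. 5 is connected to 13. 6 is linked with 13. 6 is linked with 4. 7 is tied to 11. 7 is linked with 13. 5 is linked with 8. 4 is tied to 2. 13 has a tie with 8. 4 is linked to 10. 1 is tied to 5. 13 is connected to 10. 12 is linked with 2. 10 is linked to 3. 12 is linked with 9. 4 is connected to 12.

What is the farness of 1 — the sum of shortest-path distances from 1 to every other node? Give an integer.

20

Distances from 1: 2:2, 3:2, 4:1, 5:1, 6:2, 7:2, 8:2, 9:2, 10:1, 11:1, 12:2, 13:2.
Sum = 2 + 2 + 1 + 1 + 2 + 2 + 2 + 2 + 1 + 1 + 2 + 2 = 20.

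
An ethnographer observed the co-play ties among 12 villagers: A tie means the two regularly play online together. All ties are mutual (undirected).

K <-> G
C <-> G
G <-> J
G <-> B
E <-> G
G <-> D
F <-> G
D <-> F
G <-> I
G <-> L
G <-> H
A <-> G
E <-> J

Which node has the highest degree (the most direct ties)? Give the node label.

Degrees — A:1, B:1, C:1, D:2, E:2, F:2, G:11, H:1, I:1, J:2, K:1, L:1.
The maximum is 11, attained only by G.

G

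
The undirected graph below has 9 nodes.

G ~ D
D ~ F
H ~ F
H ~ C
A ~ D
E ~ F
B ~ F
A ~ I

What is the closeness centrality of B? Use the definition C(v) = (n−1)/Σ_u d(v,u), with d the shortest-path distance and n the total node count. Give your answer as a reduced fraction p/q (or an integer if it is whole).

Distances from B: A:3, C:3, D:2, E:2, F:1, G:3, H:2, I:4. Sum = 20.
n = 9, so closeness = 8/20 = 2/5.

2/5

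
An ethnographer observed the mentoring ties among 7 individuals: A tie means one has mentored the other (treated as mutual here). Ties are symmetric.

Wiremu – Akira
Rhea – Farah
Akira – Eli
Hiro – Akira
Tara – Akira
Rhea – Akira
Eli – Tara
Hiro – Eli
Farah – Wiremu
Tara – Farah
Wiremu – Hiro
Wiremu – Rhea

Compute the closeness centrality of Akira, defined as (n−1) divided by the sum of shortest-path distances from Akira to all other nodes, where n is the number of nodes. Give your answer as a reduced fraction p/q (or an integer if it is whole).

6/7

Distances from Akira: Eli:1, Farah:2, Hiro:1, Rhea:1, Tara:1, Wiremu:1. Sum = 7.
n = 7, so closeness = 6/7.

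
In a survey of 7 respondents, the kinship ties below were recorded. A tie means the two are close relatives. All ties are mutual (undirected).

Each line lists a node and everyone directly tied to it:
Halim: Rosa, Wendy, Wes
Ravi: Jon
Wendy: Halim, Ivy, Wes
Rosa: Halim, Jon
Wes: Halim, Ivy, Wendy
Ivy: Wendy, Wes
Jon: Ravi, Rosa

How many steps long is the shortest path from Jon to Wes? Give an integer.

3

One shortest route is Jon – Rosa – Halim – Wes, which uses 3 edges, and at distance 2 from Jon we only reach {Halim}, which does not include Wes. So d(Jon,Wes) = 3.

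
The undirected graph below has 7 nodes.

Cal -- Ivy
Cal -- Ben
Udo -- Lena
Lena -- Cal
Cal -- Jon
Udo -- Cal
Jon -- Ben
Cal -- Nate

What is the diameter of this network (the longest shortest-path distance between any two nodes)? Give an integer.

2

Eccentricity of each node (its greatest distance to any other): Ben:2, Cal:1, Ivy:2, Jon:2, Lena:2, Nate:2, Udo:2.
The maximum eccentricity is 2, realized for instance by the pair Udo–Jon via Udo – Cal – Jon. So the diameter is 2.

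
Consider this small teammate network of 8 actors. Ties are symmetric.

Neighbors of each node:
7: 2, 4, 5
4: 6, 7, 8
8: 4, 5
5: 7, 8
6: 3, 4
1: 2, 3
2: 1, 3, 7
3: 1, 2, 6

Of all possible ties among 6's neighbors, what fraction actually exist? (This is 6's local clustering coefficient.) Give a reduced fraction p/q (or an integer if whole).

0

6's neighbors: 3 and 4 (k = 2).
Possible neighbor pairs: C(2,2) = 1. Edges among them: none → e = 0.
Clustering(6) = 0/1.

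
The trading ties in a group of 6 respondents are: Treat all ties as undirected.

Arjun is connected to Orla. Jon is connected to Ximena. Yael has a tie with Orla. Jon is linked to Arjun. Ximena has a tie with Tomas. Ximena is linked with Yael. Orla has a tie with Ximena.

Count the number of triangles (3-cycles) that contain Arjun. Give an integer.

0

Arjun's neighbors are Jon and Orla, but none of them are tied to each other, so no triangle contains Arjun.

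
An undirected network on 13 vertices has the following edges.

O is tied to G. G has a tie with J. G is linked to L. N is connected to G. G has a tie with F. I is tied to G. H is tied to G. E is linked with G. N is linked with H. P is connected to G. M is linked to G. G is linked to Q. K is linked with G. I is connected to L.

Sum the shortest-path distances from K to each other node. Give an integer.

23

Distances from K: E:2, F:2, G:1, H:2, I:2, J:2, L:2, M:2, N:2, O:2, P:2, Q:2.
Sum = 2 + 2 + 1 + 2 + 2 + 2 + 2 + 2 + 2 + 2 + 2 + 2 = 23.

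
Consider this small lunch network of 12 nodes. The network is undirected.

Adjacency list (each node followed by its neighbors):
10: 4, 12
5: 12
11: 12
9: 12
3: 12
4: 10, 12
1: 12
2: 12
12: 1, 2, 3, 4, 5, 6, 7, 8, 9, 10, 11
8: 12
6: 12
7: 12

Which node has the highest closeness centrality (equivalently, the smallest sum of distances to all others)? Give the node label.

12

Farness (sum of distances to all others) for each node — 1:21, 2:21, 3:21, 4:20, 5:21, 6:21, 7:21, 8:21, 9:21, 10:20, 11:21, 12:11.
The smallest farness is 11, for 12, so 12 has the highest closeness.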